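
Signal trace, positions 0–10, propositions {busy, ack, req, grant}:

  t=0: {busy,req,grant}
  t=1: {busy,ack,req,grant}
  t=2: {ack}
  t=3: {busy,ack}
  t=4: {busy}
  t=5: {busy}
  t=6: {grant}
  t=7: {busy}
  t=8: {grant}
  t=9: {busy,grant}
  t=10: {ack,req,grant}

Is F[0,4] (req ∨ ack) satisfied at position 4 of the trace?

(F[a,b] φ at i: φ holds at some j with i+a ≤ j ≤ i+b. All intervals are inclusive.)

Does not hold

Check (req ∨ ack) at each j in [4,8]:
  j=4: false
  j=5: false
  j=6: false
  j=7: false
  j=8: false
No position in the window satisfies it → formula fails.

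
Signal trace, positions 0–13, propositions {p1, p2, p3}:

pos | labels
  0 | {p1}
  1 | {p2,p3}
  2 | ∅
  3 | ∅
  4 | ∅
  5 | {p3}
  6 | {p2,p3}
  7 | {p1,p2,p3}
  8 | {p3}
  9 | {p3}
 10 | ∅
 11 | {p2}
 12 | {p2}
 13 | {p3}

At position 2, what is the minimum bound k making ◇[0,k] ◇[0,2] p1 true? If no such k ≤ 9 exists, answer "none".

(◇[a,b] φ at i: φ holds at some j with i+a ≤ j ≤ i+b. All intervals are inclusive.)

3

Scan j = 2,3,… for ◇[0,2] p1:
  j=2: fails
  j=3: fails
  j=4: fails
  j=5: holds
First hit at j=5, so smallest k = 5-2 = 3.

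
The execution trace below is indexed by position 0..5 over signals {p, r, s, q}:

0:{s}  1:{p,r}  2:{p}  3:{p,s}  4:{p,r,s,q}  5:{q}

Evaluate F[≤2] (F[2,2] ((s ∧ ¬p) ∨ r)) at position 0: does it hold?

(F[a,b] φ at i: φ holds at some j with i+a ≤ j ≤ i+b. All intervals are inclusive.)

Yes

Check F[2,2] ((s ∧ ¬p) ∨ r) at each j in [0,2]:
  j=0: fails (none in [2,2])
  j=1: fails (none in [3,3])
  j=2: holds (witness at 4)
Found at j=2 → formula holds.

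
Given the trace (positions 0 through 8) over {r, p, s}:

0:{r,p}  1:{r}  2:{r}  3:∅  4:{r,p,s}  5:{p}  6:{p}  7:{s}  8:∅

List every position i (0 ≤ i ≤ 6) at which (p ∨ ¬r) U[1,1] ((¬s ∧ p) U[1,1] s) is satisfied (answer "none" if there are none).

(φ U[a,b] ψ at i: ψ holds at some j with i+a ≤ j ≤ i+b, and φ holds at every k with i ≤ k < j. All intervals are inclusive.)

5

Evaluate at each i in [0,6]:
  i=0: ✗ (no rhs in [1,1])
  i=1: ✗ (no rhs in [2,2])
  i=2: ✗ (no rhs in [3,3])
  i=3: ✗ (no rhs in [4,4])
  i=4: ✗ (no rhs in [5,5])
  i=5: ✓ (rhs at j=6; lhs holds on [5,5])
  i=6: ✗ (no rhs in [7,7])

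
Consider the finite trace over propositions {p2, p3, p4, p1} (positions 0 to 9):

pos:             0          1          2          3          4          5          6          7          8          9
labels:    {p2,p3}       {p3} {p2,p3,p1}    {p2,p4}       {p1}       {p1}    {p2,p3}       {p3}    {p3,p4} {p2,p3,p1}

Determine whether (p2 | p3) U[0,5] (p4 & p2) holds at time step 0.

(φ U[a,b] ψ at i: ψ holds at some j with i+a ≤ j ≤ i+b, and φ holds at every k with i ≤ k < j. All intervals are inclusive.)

Yes

Need some j in [0,5] with (p4 & p2), and (p2 | p3) at every k in [0,j-1].
  j=0: (p4 & p2) false.
  j=1: (p4 & p2) false.
  j=2: (p4 & p2) false.
  j=3: (p4 & p2) holds; (p2 | p3) holds at every k in [0,2] → satisfied.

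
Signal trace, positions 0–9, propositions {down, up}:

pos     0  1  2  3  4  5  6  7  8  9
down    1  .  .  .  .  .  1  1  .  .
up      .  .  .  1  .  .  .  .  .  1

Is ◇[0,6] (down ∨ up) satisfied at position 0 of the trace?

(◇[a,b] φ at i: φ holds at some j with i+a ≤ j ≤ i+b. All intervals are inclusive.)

Check (down ∨ up) at each j in [0,6]:
  j=0: true
  j=1: false
  j=2: false
  j=3: true
  j=4: false
  j=5: false
  j=6: true
Found at j=0 → formula holds.

True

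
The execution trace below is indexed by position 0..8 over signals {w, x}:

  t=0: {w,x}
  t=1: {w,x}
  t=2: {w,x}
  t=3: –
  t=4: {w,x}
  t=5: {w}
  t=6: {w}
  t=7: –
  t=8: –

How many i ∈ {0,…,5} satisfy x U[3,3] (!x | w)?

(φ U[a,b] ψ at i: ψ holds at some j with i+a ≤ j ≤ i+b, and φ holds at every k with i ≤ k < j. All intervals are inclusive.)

Evaluate at each i in [0,5]:
  i=0: ✓ (rhs at j=3; lhs holds on [0,2])
  i=1: ✗ (lhs fails at k=3 before rhs at j=4)
  i=2: ✗ (lhs fails at k=3 before rhs at j=5)
  i=3: ✗ (lhs fails at k=3 before rhs at j=6)
  i=4: ✗ (lhs fails at k=5 before rhs at j=7)
  i=5: ✗ (lhs fails at k=5 before rhs at j=8)
Positions where it holds: {0} → 1.

1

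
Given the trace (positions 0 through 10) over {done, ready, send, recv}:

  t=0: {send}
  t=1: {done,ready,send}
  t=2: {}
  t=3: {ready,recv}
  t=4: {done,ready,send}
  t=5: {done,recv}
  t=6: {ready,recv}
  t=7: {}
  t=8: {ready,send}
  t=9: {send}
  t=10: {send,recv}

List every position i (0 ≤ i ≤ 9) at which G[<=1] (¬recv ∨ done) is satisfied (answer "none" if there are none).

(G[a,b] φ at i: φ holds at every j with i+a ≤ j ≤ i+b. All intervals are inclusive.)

Evaluate at each i in [0,9]:
  i=0: ✓ (all of [0,1])
  i=1: ✓ (all of [1,2])
  i=2: ✗ (fails at j=3)
  i=3: ✗ (fails at j=3)
  i=4: ✓ (all of [4,5])
  i=5: ✗ (fails at j=6)
  i=6: ✗ (fails at j=6)
  i=7: ✓ (all of [7,8])
  i=8: ✓ (all of [8,9])
  i=9: ✗ (fails at j=10)

0, 1, 4, 7, 8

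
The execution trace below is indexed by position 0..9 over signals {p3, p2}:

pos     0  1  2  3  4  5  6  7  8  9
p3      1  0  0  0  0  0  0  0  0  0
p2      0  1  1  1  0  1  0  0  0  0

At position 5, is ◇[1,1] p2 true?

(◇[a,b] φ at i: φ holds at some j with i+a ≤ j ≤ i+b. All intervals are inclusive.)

Check p2 at each j in [6,6]:
  j=6: false
No position in the window satisfies it → formula fails.

Does not hold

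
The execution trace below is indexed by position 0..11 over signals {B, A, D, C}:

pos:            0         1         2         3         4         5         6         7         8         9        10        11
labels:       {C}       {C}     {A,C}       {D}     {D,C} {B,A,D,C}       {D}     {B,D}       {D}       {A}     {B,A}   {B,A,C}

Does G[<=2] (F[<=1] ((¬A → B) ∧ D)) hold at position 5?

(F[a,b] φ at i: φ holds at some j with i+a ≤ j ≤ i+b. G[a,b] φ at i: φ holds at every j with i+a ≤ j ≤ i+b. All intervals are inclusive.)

True

Check F[<=1] ((¬A → B) ∧ D) at every j in [5,7]:
  j=5: holds (witness at 5)
  j=6: holds (witness at 7)
  j=7: holds (witness at 7)
All positions satisfy it → formula holds.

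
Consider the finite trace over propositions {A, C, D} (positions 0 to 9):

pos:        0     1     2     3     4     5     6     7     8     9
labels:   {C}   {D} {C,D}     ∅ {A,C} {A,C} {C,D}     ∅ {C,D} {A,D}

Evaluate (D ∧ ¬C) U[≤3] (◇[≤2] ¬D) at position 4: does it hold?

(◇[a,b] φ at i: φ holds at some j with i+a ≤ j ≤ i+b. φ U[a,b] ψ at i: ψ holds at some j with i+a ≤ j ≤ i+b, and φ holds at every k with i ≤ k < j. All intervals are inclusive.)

Need some j in [4,7] with ◇[≤2] ¬D, and (D ∧ ¬C) at every k in [4,j-1].
  j=4: ◇[≤2] ¬D holds; no prefix to check → satisfied.

Yes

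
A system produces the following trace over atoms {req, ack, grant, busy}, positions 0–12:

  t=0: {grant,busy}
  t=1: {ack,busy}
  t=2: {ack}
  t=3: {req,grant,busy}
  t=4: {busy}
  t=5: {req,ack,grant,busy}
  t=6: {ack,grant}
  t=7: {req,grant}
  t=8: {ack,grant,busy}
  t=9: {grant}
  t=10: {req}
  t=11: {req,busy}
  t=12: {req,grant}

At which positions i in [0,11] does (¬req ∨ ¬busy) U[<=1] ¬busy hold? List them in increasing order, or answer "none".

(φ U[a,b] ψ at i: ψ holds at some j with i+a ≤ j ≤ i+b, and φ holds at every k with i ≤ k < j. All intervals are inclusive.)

Evaluate at each i in [0,11]:
  i=0: ✗ (no rhs in [0,1])
  i=1: ✓ (rhs at j=2; lhs holds on [1,1])
  i=2: ✓ (rhs at j=2)
  i=3: ✗ (no rhs in [3,4])
  i=4: ✗ (no rhs in [4,5])
  i=5: ✗ (lhs fails at k=5 before rhs at j=6)
  i=6: ✓ (rhs at j=6)
  i=7: ✓ (rhs at j=7)
  i=8: ✓ (rhs at j=9; lhs holds on [8,8])
  i=9: ✓ (rhs at j=9)
  i=10: ✓ (rhs at j=10)
  i=11: ✗ (lhs fails at k=11 before rhs at j=12)

1, 2, 6, 7, 8, 9, 10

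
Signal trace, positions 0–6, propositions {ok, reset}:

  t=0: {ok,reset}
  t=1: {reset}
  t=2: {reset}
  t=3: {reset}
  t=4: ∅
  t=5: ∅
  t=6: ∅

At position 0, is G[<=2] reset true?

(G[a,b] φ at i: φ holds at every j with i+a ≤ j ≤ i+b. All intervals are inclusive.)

Check reset at every j in [0,2]:
  j=0: true
  j=1: true
  j=2: true
All positions satisfy it → formula holds.

Yes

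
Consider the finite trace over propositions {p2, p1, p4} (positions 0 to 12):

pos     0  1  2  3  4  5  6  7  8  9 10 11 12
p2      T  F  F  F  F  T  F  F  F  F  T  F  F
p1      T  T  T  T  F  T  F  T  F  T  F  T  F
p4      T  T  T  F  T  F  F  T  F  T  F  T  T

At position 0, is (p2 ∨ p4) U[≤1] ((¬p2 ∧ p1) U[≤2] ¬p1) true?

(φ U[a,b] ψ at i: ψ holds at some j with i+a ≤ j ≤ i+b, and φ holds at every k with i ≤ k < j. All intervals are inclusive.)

No

Need some j in [0,1] with ((¬p2 ∧ p1) U[≤2] ¬p1), and (p2 ∨ p4) at every k in [0,j-1].
  j=0: ((¬p2 ∧ p1) U[≤2] ¬p1) — fails.
  j=1: ((¬p2 ∧ p1) U[≤2] ¬p1) — fails.
No j in the window works → until fails.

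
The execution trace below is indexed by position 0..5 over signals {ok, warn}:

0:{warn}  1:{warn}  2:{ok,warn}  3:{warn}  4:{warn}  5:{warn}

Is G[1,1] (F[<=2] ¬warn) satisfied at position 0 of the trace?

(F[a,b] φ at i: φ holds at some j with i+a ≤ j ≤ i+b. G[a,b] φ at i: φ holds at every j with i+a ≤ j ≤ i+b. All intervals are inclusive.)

Check F[<=2] ¬warn at every j in [1,1]:
  j=1: fails (none in [1,3])
Fails at j=1 → formula fails.

False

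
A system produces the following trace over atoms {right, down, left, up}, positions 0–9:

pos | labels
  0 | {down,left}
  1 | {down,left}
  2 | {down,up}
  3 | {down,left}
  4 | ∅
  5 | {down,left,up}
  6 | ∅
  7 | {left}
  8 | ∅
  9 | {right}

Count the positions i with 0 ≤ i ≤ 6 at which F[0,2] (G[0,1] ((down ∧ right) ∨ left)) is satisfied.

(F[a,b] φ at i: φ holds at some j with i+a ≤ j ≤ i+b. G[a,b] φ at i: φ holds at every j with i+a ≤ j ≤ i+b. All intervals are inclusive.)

Evaluate at each i in [0,6]:
  i=0: ✓ (witness j=0)
  i=1: ✗ (none in [1,3])
  i=2: ✗ (none in [2,4])
  i=3: ✗ (none in [3,5])
  i=4: ✗ (none in [4,6])
  i=5: ✗ (none in [5,7])
  i=6: ✗ (none in [6,8])
Positions where it holds: {0} → 1.

1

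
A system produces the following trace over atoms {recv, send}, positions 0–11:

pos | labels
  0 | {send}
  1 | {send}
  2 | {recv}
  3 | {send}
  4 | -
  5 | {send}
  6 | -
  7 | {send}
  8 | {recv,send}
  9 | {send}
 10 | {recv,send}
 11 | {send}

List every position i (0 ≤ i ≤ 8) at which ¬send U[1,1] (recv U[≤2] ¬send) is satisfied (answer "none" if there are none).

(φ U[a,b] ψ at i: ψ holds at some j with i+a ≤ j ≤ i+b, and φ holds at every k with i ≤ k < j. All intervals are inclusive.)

none

Evaluate at each i in [0,8]:
  i=0: ✗ (no rhs in [1,1])
  i=1: ✗ (lhs fails at k=1 before rhs at j=2)
  i=2: ✗ (no rhs in [3,3])
  i=3: ✗ (lhs fails at k=3 before rhs at j=4)
  i=4: ✗ (no rhs in [5,5])
  i=5: ✗ (lhs fails at k=5 before rhs at j=6)
  i=6: ✗ (no rhs in [7,7])
  i=7: ✗ (no rhs in [8,8])
  i=8: ✗ (no rhs in [9,9])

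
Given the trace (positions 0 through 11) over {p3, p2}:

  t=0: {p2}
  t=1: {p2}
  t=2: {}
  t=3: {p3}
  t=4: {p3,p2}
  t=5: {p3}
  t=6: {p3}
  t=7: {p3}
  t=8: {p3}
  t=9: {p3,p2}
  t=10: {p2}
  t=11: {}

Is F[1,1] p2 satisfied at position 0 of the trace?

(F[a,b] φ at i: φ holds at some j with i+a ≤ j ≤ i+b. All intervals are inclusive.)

Check p2 at each j in [1,1]:
  j=1: true
Found at j=1 → formula holds.

True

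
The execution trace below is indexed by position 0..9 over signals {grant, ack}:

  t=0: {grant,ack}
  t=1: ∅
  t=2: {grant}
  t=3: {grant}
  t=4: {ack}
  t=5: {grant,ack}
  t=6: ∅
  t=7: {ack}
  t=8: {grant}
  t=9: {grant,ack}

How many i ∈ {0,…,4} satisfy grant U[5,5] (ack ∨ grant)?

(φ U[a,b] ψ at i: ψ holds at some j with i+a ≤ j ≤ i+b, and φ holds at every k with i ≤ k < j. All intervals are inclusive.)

Evaluate at each i in [0,4]:
  i=0: ✗ (lhs fails at k=1 before rhs at j=5)
  i=1: ✗ (no rhs in [6,6])
  i=2: ✗ (lhs fails at k=4 before rhs at j=7)
  i=3: ✗ (lhs fails at k=4 before rhs at j=8)
  i=4: ✗ (lhs fails at k=4 before rhs at j=9)
Positions where it holds: {} → 0.

0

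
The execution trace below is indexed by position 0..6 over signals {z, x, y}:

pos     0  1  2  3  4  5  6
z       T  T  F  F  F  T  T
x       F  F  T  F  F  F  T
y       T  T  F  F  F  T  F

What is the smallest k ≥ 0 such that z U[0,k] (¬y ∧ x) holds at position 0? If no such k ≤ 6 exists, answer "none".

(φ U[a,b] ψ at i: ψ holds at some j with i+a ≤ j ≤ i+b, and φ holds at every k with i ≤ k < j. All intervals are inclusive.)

2

Need earliest j ≥ 0 with (¬y ∧ x), and z at every k in [0,j-1].
  j=0: rhs fails.
  j=1: rhs fails.
  j=2: rhs holds; lhs holds on [0,1]. k = 2.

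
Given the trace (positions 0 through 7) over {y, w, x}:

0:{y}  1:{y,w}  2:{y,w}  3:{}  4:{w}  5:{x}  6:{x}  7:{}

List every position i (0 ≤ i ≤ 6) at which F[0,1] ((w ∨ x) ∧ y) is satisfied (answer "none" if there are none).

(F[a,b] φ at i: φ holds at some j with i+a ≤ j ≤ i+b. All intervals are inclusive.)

Evaluate at each i in [0,6]:
  i=0: ✓ (witness j=1)
  i=1: ✓ (witness j=1)
  i=2: ✓ (witness j=2)
  i=3: ✗ (none in [3,4])
  i=4: ✗ (none in [4,5])
  i=5: ✗ (none in [5,6])
  i=6: ✗ (none in [6,7])

0, 1, 2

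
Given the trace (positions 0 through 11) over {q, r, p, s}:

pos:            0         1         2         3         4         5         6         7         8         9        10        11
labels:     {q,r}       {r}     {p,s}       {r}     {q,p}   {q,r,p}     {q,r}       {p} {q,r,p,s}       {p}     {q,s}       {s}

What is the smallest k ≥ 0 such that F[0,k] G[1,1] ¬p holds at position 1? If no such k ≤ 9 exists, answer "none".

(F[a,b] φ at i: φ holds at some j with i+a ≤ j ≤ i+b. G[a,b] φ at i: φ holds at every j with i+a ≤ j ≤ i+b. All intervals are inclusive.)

Scan j = 1,2,… for G[1,1] ¬p:
  j=1: fails
  j=2: holds
First hit at j=2, so smallest k = 2-1 = 1.

1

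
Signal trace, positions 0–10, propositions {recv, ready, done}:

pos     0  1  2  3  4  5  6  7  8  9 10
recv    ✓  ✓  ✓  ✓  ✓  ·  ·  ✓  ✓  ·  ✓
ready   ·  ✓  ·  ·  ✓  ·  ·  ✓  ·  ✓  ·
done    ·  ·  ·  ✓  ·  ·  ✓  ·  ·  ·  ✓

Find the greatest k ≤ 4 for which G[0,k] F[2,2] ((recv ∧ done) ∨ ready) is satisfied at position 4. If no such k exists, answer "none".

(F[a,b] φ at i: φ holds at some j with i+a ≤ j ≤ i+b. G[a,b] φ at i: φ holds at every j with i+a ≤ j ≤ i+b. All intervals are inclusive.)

F[2,2] ((recv ∧ done) ∨ ready) must hold from j=4 onward; find where it first fails.
  j=4: fails → no k works.

none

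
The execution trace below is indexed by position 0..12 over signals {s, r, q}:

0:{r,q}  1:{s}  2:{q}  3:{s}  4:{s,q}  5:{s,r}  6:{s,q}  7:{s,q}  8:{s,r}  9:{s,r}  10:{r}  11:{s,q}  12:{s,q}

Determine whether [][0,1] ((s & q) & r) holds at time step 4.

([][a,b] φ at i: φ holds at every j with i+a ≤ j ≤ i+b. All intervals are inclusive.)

Check ((s & q) & r) at every j in [4,5]:
  j=4: false
  j=5: false
Fails at j=4 → formula fails.

Does not hold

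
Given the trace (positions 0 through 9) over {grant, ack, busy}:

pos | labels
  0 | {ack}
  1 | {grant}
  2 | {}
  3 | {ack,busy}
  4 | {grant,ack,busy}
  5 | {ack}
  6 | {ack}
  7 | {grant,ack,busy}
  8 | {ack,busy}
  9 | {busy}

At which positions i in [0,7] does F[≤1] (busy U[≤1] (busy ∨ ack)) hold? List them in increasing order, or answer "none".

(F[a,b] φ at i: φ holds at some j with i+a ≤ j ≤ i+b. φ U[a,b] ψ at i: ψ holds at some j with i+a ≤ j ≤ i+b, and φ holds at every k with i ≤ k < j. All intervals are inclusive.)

0, 2, 3, 4, 5, 6, 7

Evaluate at each i in [0,7]:
  i=0: ✓ (witness j=0)
  i=1: ✗ (none in [1,2])
  i=2: ✓ (witness j=3)
  i=3: ✓ (witness j=3)
  i=4: ✓ (witness j=4)
  i=5: ✓ (witness j=5)
  i=6: ✓ (witness j=6)
  i=7: ✓ (witness j=7)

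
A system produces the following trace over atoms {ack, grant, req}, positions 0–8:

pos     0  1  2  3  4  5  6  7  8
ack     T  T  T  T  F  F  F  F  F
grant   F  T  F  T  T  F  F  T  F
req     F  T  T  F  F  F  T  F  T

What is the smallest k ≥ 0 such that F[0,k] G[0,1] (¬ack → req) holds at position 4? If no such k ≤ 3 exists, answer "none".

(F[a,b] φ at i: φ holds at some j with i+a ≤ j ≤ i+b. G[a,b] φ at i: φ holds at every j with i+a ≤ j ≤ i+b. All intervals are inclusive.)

none

Scan j = 4,5,… for G[0,1] (¬ack → req):
  j=4: fails
  j=5: fails
  j=6: fails
  j=7: fails
No j in [4,7] satisfies it → none.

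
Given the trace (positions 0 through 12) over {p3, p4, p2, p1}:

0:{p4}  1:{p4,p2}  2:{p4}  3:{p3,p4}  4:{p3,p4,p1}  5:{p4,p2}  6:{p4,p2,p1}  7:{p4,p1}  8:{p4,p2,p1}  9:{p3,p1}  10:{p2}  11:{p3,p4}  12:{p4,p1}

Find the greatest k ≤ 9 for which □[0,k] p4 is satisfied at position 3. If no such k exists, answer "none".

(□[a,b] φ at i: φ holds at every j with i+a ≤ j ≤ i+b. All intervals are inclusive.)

p4 must hold from j=3 onward; find where it first fails.
  j=3: holds
  j=4: holds
  j=5: holds
  j=6: holds
  j=7: holds
  j=8: holds
  j=9: fails
Holds on [3,8], so largest k = 5.

5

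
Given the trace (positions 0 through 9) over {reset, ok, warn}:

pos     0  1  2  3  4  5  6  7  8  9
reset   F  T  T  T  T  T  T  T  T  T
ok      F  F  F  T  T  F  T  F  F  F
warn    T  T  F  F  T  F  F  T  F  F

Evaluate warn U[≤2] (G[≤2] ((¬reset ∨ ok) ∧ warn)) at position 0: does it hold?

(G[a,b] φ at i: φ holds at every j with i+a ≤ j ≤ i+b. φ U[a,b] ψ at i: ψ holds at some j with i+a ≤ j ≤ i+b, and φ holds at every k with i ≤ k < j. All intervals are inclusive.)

No

Need some j in [0,2] with G[≤2] ((¬reset ∨ ok) ∧ warn), and warn at every k in [0,j-1].
  j=0: G[≤2] ((¬reset ∨ ok) ∧ warn) — fails at 1.
  j=1: G[≤2] ((¬reset ∨ ok) ∧ warn) — fails at 1.
  j=2: G[≤2] ((¬reset ∨ ok) ∧ warn) — fails at 2.
No j in the window works → until fails.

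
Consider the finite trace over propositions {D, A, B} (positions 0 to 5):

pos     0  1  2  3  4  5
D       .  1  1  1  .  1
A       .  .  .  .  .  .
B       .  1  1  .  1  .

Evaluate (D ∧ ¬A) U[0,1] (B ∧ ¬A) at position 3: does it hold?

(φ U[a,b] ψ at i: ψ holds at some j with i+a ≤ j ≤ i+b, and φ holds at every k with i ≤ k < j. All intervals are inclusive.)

True

Need some j in [3,4] with (B ∧ ¬A), and (D ∧ ¬A) at every k in [3,j-1].
  j=3: (B ∧ ¬A) false.
  j=4: (B ∧ ¬A) holds; (D ∧ ¬A) holds at every k in [3,3] → satisfied.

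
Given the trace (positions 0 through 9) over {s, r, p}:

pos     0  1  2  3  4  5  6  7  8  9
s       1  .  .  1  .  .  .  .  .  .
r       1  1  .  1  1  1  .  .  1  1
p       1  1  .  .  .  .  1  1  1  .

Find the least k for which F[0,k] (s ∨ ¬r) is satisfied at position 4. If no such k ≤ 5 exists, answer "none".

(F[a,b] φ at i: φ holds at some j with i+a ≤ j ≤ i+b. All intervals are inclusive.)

Scan j = 4,5,… for (s ∨ ¬r):
  j=4: fails
  j=5: fails
  j=6: holds
First hit at j=6, so smallest k = 6-4 = 2.

2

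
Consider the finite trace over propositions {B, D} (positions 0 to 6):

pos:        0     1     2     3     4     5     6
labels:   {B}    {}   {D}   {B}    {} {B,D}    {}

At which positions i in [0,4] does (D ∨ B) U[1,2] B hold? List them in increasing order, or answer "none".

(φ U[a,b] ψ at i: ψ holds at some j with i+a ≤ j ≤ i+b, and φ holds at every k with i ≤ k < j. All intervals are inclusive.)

2

Evaluate at each i in [0,4]:
  i=0: ✗ (no rhs in [1,2])
  i=1: ✗ (lhs fails at k=1 before rhs at j=3)
  i=2: ✓ (rhs at j=3; lhs holds on [2,2])
  i=3: ✗ (lhs fails at k=4 before rhs at j=5)
  i=4: ✗ (lhs fails at k=4 before rhs at j=5)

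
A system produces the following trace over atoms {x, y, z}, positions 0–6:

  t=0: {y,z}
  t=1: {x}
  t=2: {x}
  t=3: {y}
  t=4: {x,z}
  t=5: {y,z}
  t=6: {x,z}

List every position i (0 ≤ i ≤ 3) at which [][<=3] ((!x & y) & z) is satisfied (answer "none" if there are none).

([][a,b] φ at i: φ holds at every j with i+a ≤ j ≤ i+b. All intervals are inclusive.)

none

Evaluate at each i in [0,3]:
  i=0: ✗ (fails at j=1)
  i=1: ✗ (fails at j=1)
  i=2: ✗ (fails at j=2)
  i=3: ✗ (fails at j=3)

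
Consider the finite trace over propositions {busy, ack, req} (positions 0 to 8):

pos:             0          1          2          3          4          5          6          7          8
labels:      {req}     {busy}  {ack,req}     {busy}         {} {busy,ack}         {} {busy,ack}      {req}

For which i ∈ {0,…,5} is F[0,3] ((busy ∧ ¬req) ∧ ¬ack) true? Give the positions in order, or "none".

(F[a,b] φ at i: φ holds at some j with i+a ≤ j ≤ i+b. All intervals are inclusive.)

0, 1, 2, 3

Evaluate at each i in [0,5]:
  i=0: ✓ (witness j=1)
  i=1: ✓ (witness j=1)
  i=2: ✓ (witness j=3)
  i=3: ✓ (witness j=3)
  i=4: ✗ (none in [4,7])
  i=5: ✗ (none in [5,8])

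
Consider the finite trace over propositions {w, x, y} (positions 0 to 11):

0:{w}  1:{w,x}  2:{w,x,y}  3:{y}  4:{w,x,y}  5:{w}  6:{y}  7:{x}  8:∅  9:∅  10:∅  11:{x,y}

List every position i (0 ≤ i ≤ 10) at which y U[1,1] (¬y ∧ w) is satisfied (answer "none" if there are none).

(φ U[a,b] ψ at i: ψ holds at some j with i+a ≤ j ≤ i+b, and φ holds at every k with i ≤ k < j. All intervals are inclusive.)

Evaluate at each i in [0,10]:
  i=0: ✗ (lhs fails at k=0 before rhs at j=1)
  i=1: ✗ (no rhs in [2,2])
  i=2: ✗ (no rhs in [3,3])
  i=3: ✗ (no rhs in [4,4])
  i=4: ✓ (rhs at j=5; lhs holds on [4,4])
  i=5: ✗ (no rhs in [6,6])
  i=6: ✗ (no rhs in [7,7])
  i=7: ✗ (no rhs in [8,8])
  i=8: ✗ (no rhs in [9,9])
  i=9: ✗ (no rhs in [10,10])
  i=10: ✗ (no rhs in [11,11])

4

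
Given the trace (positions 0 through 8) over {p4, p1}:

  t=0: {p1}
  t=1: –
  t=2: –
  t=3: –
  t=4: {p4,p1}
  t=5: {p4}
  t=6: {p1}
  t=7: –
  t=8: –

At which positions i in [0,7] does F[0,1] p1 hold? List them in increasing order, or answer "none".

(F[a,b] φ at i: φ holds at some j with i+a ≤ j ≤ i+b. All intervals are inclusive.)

0, 3, 4, 5, 6

Evaluate at each i in [0,7]:
  i=0: ✓ (witness j=0)
  i=1: ✗ (none in [1,2])
  i=2: ✗ (none in [2,3])
  i=3: ✓ (witness j=4)
  i=4: ✓ (witness j=4)
  i=5: ✓ (witness j=6)
  i=6: ✓ (witness j=6)
  i=7: ✗ (none in [7,8])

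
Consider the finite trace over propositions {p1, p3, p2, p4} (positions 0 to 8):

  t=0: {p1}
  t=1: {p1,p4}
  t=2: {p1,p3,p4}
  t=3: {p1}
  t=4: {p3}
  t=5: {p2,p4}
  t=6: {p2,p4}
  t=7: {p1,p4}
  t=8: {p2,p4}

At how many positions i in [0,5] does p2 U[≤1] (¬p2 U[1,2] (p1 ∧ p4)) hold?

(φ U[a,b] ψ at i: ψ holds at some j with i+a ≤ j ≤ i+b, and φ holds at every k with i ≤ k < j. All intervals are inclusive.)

2

Evaluate at each i in [0,5]:
  i=0: ✓ (rhs at j=0)
  i=1: ✓ (rhs at j=1)
  i=2: ✗ (no rhs in [2,3])
  i=3: ✗ (no rhs in [3,4])
  i=4: ✗ (no rhs in [4,5])
  i=5: ✗ (no rhs in [5,6])
Positions where it holds: {0, 1} → 2.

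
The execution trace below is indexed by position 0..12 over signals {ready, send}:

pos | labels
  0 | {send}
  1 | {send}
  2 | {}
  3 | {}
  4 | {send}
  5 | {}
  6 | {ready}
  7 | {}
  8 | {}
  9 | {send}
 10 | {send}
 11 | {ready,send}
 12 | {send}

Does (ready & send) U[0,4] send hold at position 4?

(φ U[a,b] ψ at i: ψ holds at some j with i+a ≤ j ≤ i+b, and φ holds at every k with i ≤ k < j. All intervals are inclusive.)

Holds

Need some j in [4,8] with send, and (ready & send) at every k in [4,j-1].
  j=4: send holds; no prefix to check → satisfied.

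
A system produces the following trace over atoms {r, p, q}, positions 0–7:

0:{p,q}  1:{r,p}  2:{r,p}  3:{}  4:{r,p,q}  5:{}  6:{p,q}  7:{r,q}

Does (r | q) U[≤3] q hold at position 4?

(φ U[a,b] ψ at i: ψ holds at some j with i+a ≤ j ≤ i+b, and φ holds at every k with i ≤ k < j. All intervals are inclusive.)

Holds

Need some j in [4,7] with q, and (r | q) at every k in [4,j-1].
  j=4: q holds; no prefix to check → satisfied.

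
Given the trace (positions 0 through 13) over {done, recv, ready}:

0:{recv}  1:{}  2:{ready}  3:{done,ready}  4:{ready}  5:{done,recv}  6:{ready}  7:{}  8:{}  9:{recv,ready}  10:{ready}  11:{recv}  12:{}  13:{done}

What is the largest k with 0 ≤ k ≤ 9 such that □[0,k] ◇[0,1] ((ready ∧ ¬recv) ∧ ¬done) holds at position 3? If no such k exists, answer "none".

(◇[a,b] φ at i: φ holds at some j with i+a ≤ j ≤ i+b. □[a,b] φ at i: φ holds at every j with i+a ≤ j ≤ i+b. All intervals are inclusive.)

3

◇[0,1] ((ready ∧ ¬recv) ∧ ¬done) must hold from j=3 onward; find where it first fails.
  j=3: holds
  j=4: holds
  j=5: holds
  j=6: holds
  j=7: fails
Holds on [3,6], so largest k = 3.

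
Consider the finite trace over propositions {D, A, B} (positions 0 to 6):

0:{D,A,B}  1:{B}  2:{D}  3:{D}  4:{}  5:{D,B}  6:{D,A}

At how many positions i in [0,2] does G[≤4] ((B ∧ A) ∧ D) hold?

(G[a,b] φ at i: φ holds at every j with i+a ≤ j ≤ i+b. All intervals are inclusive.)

Evaluate at each i in [0,2]:
  i=0: ✗ (fails at j=1)
  i=1: ✗ (fails at j=1)
  i=2: ✗ (fails at j=2)
Positions where it holds: {} → 0.

0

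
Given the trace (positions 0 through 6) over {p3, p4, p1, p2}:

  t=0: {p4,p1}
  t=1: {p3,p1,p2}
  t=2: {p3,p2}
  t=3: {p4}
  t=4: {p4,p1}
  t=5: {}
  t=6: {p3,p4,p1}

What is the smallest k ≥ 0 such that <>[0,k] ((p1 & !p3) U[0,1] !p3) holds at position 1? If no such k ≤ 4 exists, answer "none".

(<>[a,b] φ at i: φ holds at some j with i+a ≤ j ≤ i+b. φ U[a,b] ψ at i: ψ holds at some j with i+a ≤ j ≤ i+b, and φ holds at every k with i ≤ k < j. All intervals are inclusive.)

Scan j = 1,2,… for ((p1 & !p3) U[0,1] !p3):
  j=1: fails
  j=2: fails
  j=3: holds
First hit at j=3, so smallest k = 3-1 = 2.

2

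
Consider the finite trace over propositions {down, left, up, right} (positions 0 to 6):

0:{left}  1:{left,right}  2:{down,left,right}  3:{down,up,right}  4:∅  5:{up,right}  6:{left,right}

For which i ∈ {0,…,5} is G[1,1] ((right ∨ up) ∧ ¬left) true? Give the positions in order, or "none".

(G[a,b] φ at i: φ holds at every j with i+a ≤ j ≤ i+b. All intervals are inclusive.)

2, 4

Evaluate at each i in [0,5]:
  i=0: ✗ (fails at j=1)
  i=1: ✗ (fails at j=2)
  i=2: ✓ (all of [3,3])
  i=3: ✗ (fails at j=4)
  i=4: ✓ (all of [5,5])
  i=5: ✗ (fails at j=6)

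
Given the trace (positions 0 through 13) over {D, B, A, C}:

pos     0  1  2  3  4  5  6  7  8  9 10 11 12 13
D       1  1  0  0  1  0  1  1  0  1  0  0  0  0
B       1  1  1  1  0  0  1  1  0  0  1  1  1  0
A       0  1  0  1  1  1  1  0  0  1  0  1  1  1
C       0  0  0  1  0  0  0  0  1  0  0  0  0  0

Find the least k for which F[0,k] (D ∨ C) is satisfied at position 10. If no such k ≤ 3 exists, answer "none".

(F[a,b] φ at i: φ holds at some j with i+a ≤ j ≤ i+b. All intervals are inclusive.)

none

Scan j = 10,11,… for (D ∨ C):
  j=10: fails
  j=11: fails
  j=12: fails
  j=13: fails
No j in [10,13] satisfies it → none.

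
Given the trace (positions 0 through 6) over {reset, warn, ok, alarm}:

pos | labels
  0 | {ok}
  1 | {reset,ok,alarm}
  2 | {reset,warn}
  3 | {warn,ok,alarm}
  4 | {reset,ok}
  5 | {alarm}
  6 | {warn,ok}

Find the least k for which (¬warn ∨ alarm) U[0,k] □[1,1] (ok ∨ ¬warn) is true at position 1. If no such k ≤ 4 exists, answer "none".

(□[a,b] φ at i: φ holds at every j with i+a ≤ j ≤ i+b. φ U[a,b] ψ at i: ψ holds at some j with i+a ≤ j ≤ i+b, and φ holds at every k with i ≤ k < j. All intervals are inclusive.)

Need earliest j ≥ 1 with □[1,1] (ok ∨ ¬warn), and (¬warn ∨ alarm) at every k in [1,j-1].
  j=1: rhs fails.
  j=2: rhs holds; lhs holds on [1,1]. k = 1.

1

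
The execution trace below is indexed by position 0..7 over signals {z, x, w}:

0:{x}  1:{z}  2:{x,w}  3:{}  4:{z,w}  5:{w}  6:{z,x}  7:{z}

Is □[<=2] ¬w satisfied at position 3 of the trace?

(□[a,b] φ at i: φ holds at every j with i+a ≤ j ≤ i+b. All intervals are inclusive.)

Check ¬w at every j in [3,5]:
  j=3: true
  j=4: false
  j=5: false
Fails at j=4 → formula fails.

Does not hold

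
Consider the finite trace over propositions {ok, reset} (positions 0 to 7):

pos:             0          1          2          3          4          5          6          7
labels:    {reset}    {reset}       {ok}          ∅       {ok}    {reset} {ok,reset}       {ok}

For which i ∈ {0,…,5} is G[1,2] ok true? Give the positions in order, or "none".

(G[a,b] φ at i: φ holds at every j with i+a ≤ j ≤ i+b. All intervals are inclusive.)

5

Evaluate at each i in [0,5]:
  i=0: ✗ (fails at j=1)
  i=1: ✗ (fails at j=3)
  i=2: ✗ (fails at j=3)
  i=3: ✗ (fails at j=5)
  i=4: ✗ (fails at j=5)
  i=5: ✓ (all of [6,7])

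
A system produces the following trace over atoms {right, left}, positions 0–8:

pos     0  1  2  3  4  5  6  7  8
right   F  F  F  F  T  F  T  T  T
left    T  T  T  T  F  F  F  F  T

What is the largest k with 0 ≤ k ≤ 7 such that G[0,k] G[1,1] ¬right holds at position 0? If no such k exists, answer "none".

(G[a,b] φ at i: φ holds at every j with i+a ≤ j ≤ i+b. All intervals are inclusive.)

G[1,1] ¬right must hold from j=0 onward; find where it first fails.
  j=0: holds
  j=1: holds
  j=2: holds
  j=3: fails
Holds on [0,2], so largest k = 2.

2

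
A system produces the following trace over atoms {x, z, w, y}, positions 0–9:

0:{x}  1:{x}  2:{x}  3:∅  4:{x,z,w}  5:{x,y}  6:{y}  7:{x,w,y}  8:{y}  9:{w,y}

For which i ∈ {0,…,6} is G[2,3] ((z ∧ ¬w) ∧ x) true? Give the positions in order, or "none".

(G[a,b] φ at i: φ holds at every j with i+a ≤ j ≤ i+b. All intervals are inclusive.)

Evaluate at each i in [0,6]:
  i=0: ✗ (fails at j=2)
  i=1: ✗ (fails at j=3)
  i=2: ✗ (fails at j=4)
  i=3: ✗ (fails at j=5)
  i=4: ✗ (fails at j=6)
  i=5: ✗ (fails at j=7)
  i=6: ✗ (fails at j=8)

none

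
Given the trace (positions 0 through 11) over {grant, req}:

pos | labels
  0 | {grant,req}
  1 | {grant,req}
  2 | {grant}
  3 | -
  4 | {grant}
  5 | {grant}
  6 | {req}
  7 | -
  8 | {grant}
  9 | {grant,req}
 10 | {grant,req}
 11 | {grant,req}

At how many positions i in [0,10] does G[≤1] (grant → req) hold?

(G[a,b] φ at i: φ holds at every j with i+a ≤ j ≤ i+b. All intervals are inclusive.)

Evaluate at each i in [0,10]:
  i=0: ✓ (all of [0,1])
  i=1: ✗ (fails at j=2)
  i=2: ✗ (fails at j=2)
  i=3: ✗ (fails at j=4)
  i=4: ✗ (fails at j=4)
  i=5: ✗ (fails at j=5)
  i=6: ✓ (all of [6,7])
  i=7: ✗ (fails at j=8)
  i=8: ✗ (fails at j=8)
  i=9: ✓ (all of [9,10])
  i=10: ✓ (all of [10,11])
Positions where it holds: {0, 6, 9, 10} → 4.

4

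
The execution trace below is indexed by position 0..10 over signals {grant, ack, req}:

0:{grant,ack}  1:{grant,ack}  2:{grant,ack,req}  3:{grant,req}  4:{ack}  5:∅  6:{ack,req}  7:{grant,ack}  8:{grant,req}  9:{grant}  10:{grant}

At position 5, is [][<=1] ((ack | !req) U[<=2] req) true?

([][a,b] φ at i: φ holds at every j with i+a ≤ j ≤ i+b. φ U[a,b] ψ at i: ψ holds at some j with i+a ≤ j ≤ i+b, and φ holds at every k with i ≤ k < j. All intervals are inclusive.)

True

Check ((ack | !req) U[<=2] req) at every j in [5,6]:
  j=5: holds
  j=6: holds
All positions satisfy it → formula holds.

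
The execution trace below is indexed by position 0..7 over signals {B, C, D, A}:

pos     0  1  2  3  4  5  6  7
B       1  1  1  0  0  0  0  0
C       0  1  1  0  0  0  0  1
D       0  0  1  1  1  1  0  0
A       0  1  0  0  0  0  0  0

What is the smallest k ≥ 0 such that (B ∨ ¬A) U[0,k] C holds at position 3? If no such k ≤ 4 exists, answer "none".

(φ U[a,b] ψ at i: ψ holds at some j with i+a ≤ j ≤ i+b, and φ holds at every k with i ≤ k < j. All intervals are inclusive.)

Need earliest j ≥ 3 with C, and (B ∨ ¬A) at every k in [3,j-1].
  j=3: rhs fails.
  j=4: rhs fails.
  j=5: rhs fails.
  j=6: rhs fails.
  j=7: rhs holds; lhs holds on [3,6]. k = 4.

4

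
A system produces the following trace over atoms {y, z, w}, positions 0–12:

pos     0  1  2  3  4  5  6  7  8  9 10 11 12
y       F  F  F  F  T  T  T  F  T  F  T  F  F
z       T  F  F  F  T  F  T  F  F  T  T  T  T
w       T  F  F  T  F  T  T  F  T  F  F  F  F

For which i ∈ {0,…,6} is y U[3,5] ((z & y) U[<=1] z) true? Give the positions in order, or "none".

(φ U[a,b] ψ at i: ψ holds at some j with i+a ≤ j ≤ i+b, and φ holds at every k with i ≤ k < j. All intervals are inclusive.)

Evaluate at each i in [0,6]:
  i=0: ✗ (lhs fails at k=0 before rhs at j=4)
  i=1: ✗ (lhs fails at k=1 before rhs at j=4)
  i=2: ✗ (lhs fails at k=2 before rhs at j=6)
  i=3: ✗ (lhs fails at k=3 before rhs at j=6)
  i=4: ✗ (lhs fails at k=7 before rhs at j=9)
  i=5: ✗ (lhs fails at k=7 before rhs at j=9)
  i=6: ✗ (lhs fails at k=7 before rhs at j=9)

none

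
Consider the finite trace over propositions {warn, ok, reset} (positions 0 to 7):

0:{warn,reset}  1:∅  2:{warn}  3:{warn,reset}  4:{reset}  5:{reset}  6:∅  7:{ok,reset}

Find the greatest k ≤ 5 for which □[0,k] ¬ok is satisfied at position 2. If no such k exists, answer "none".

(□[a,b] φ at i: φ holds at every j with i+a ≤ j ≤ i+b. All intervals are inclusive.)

¬ok must hold from j=2 onward; find where it first fails.
  j=2: holds
  j=3: holds
  j=4: holds
  j=5: holds
  j=6: holds
  j=7: fails
Holds on [2,6], so largest k = 4.

4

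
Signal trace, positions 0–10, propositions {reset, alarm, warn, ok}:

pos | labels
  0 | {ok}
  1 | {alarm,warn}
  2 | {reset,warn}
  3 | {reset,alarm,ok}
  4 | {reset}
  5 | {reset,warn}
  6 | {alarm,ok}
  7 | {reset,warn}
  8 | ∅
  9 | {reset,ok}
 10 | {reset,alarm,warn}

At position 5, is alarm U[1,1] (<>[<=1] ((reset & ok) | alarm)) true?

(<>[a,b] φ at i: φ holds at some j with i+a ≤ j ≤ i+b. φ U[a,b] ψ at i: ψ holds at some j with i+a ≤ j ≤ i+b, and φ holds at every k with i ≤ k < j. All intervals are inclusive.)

Need some j in [6,6] with <>[<=1] ((reset & ok) | alarm), and alarm at every k in [5,j-1].
  j=6: <>[<=1] ((reset & ok) | alarm) holds, but alarm fails at k=5 → not this j.
No j in the window works → until fails.

False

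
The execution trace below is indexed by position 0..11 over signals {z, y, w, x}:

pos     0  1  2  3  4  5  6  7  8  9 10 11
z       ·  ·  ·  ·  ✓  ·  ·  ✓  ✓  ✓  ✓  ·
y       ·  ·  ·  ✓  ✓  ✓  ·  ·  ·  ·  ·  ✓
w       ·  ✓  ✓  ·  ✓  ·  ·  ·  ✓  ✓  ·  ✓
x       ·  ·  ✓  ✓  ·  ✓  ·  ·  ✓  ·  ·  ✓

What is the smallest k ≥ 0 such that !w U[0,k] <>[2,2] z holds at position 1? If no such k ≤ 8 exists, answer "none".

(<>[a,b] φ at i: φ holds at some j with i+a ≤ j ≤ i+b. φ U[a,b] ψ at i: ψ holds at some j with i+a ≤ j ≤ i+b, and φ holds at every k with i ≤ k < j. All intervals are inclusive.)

Need earliest j ≥ 1 with <>[2,2] z, and !w at every k in [1,j-1].
  j=1: rhs fails.
  j=2: rhs holds but lhs fails at k=1.
  j=3: rhs fails.
  j=4: rhs fails.
  j=5: rhs holds but lhs fails at k=1.
  j=6: rhs holds but lhs fails at k=1.
  j=7: rhs holds but lhs fails at k=1.
  j=8: rhs holds but lhs fails at k=1.
  j=9: rhs fails.
No witness within the range → none.

none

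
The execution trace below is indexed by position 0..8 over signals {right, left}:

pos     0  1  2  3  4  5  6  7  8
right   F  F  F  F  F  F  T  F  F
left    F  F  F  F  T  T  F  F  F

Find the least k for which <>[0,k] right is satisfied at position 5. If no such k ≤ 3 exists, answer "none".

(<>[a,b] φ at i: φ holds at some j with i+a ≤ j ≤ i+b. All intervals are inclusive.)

1

Scan j = 5,6,… for right:
  j=5: fails
  j=6: holds
First hit at j=6, so smallest k = 6-5 = 1.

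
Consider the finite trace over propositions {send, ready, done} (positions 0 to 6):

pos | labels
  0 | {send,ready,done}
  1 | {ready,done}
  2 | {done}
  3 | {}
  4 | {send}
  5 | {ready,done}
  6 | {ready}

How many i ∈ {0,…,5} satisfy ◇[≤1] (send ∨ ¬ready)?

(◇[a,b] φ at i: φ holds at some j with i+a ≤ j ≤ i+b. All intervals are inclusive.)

Evaluate at each i in [0,5]:
  i=0: ✓ (witness j=0)
  i=1: ✓ (witness j=2)
  i=2: ✓ (witness j=2)
  i=3: ✓ (witness j=3)
  i=4: ✓ (witness j=4)
  i=5: ✗ (none in [5,6])
Positions where it holds: {0, 1, 2, 3, 4} → 5.

5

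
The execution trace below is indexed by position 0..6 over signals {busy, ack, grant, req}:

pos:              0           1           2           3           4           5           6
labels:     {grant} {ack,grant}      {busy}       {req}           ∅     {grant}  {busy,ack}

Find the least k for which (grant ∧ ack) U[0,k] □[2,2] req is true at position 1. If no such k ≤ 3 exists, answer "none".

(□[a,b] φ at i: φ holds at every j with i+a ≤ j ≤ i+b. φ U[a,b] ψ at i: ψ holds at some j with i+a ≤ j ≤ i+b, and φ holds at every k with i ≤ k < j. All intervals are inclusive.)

0

Need earliest j ≥ 1 with □[2,2] req, and (grant ∧ ack) at every k in [1,j-1].
  j=1: rhs holds (empty prefix). k = 0.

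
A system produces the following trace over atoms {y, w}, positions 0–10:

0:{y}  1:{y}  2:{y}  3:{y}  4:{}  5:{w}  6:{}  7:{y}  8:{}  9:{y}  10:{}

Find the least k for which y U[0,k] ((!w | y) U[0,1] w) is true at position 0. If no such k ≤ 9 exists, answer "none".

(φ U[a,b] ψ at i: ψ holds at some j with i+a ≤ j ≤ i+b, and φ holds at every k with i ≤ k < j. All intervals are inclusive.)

4

Need earliest j ≥ 0 with ((!w | y) U[0,1] w), and y at every k in [0,j-1].
  j=0: rhs fails.
  j=1: rhs fails.
  j=2: rhs fails.
  j=3: rhs fails.
  j=4: rhs holds; lhs holds on [0,3]. k = 4.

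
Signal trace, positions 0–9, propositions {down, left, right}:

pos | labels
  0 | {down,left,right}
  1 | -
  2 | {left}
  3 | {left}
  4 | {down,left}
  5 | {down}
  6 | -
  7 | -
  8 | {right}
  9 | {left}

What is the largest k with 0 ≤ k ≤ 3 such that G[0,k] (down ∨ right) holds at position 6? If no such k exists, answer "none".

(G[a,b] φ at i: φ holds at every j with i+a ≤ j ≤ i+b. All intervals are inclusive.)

(down ∨ right) must hold from j=6 onward; find where it first fails.
  j=6: fails → no k works.

none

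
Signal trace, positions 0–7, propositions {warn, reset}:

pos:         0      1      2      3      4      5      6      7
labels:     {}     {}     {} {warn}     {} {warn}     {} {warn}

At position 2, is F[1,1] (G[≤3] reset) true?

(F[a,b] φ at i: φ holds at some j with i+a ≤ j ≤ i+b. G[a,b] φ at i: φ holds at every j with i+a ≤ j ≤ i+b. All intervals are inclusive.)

False

Check G[≤3] reset at each j in [3,3]:
  j=3: fails at 3
No position in the window satisfies it → formula fails.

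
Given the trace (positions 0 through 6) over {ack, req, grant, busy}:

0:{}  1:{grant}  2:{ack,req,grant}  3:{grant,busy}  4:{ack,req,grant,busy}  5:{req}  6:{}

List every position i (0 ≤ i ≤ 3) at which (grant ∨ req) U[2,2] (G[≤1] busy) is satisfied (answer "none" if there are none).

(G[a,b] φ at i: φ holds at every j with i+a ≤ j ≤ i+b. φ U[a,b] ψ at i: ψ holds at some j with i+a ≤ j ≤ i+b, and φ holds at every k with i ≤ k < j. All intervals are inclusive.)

Evaluate at each i in [0,3]:
  i=0: ✗ (no rhs in [2,2])
  i=1: ✓ (rhs at j=3; lhs holds on [1,2])
  i=2: ✗ (no rhs in [4,4])
  i=3: ✗ (no rhs in [5,5])

1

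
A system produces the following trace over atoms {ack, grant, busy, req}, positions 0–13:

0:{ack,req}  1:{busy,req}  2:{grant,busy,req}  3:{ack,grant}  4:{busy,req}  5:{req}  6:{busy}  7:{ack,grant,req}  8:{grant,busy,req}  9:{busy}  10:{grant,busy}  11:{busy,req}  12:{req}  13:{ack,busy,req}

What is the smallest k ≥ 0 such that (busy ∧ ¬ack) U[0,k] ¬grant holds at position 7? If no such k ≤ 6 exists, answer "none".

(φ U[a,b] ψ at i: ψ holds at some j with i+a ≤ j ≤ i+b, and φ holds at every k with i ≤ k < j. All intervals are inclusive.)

none

Need earliest j ≥ 7 with ¬grant, and (busy ∧ ¬ack) at every k in [7,j-1].
  j=7: rhs fails.
  j=8: rhs fails.
  j=9: rhs holds but lhs fails at k=7.
  j=10: rhs fails.
  j=11: rhs holds but lhs fails at k=7.
  j=12: rhs holds but lhs fails at k=7.
  j=13: rhs holds but lhs fails at k=7.
No witness within the range → none.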